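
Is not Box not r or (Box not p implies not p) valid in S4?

Tableau for the negation not (not Box not r or (Box not p implies not p)):
1. not (not Box not r or (Box not p implies not p)), u
2. Box not r, u   [neg-or-rule on 1]
3. not (Box not p implies not p), u   [neg-or-rule on 1]
4. Box not p, u   [neg-implies-rule on 3]
5. p, u   [neg-implies-rule on 3]
6. not r, u   [Box-rule on 2 via uRu]
7. not p, u   [Box-rule on 4 via uRu]
Accessibility: uRu
Branch closes: p and not p both at u.
All branches of the negation close; one closing branch shown above.

Yes, valid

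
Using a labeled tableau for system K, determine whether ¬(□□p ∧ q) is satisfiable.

1. ¬(□□p ∧ q), w0
2. ¬q, w0   [¬∧-rule on 1 (branches; this branch)]

Satisfiable (open branch found)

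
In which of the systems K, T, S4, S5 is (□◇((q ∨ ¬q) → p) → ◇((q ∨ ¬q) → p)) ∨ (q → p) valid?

T, S4, S5

T-tableau for the negation ¬((□◇((q ∨ ¬q) → p) → ◇((q ∨ ¬q) → p)) ∨ (q → p)):
1. ¬((□◇((q ∨ ¬q) → p) → ◇((q ∨ ¬q) → p)) ∨ (q → p)), u
2. ¬(□◇((q ∨ ¬q) → p) → ◇((q ∨ ¬q) → p)), u   [¬∨-rule on 1]
3. ¬(q → p), u   [¬∨-rule on 1]
4. □◇((q ∨ ¬q) → p), u   [¬→-rule on 2]
5. ¬◇((q ∨ ¬q) → p), u   [¬→-rule on 2]
6. q, u   [¬→-rule on 3]
7. ¬p, u   [¬→-rule on 3]
8. ◇((q ∨ ¬q) → p), u   [□-rule on 4 via uRu]
9. ¬((q ∨ ¬q) → p), u   [¬◇-rule on 5 via uRu]
10. q ∨ ¬q, u   [¬→-rule on 9]
11. (q ∨ ¬q) → p, v   [◇-rule on 8: fresh world v, uRv]
12. ◇((q ∨ ¬q) → p), v   [□-rule on 4 via uRv]
13. ¬((q ∨ ¬q) → p), v   [¬◇-rule on 5 via uRv]
14. q ∨ ¬q, v   [¬→-rule on 13]
15. ¬p, v   [¬→-rule on 13]
16. ¬(q ∨ ¬q), v   [→-rule on 11 (branches; this branch)]
17. ¬q, v   [¬∨-rule on 16]
18. q, v   [¬∨-rule on 16]
Accessibility: uRu, uRv, vRv
Branch closes: q and ¬q both at v.
Every branch closes (one shown): valid in T, hence also in S4, S5 (every theorem of T is a theorem of S4 and S5).
K-tableau for the negation ¬((□◇((q ∨ ¬q) → p) → ◇((q ∨ ¬q) → p)) ∨ (q → p)):
1. ¬((□◇((q ∨ ¬q) → p) → ◇((q ∨ ¬q) → p)) ∨ (q → p)), u
2. ¬(□◇((q ∨ ¬q) → p) → ◇((q ∨ ¬q) → p)), u   [¬∨-rule on 1]
3. ¬(q → p), u   [¬∨-rule on 1]
4. □◇((q ∨ ¬q) → p), u   [¬→-rule on 2]
5. ¬◇((q ∨ ¬q) → p), u   [¬→-rule on 2]
6. q, u   [¬→-rule on 3]
7. ¬p, u   [¬→-rule on 3]
Complete open branch: countermodel on a K-frame, so not valid in K.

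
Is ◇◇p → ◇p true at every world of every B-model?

No, not valid

Tableau for the negation ¬(◇◇p → ◇p):
1. ¬(◇◇p → ◇p), u
2. ◇◇p, u
3. ¬◇p, u
4. ¬p, u
5. ◇p, v
6. ¬p, v
7. p, w
Accessibility: uRu, uRv, vRu, vRv, vRw, wRv, wRw
The negation has an open branch (countermodel exists).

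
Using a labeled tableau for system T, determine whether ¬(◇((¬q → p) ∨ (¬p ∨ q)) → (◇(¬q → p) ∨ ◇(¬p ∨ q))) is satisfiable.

No, unsatisfiable

1. ¬(◇((¬q → p) ∨ (¬p ∨ q)) → (◇(¬q → p) ∨ ◇(¬p ∨ q))), w0
2. ◇((¬q → p) ∨ (¬p ∨ q)), w0   [¬→-rule on 1]
3. ¬(◇(¬q → p) ∨ ◇(¬p ∨ q)), w0   [¬→-rule on 1]
4. ¬◇(¬q → p), w0   [¬∨-rule on 3]
5. ¬◇(¬p ∨ q), w0   [¬∨-rule on 3]
6. ¬(¬q → p), w0   [¬◇-rule on 4 via w0Rw0]
7. ¬q, w0   [¬→-rule on 6]
8. ¬p, w0   [¬→-rule on 6]
9. ¬(¬p ∨ q), w0   [¬◇-rule on 5 via w0Rw0]
10. p, w0   [¬∨-rule on 9]
Accessibility: w0Rw0
Branch closes: p and ¬p both at w0.
Every branch closes; the branch above is one of them.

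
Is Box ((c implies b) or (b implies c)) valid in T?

Tableau for the negation not Box ((c implies b) or (b implies c)):
1. not Box ((c implies b) or (b implies c)), 0
2. not ((c implies b) or (b implies c)), 1   [neg-Box-rule on 1: fresh world 1, 0R1]
3. not (c implies b), 1   [neg-or-rule on 2]
4. not (b implies c), 1   [neg-or-rule on 2]
5. c, 1   [neg-implies-rule on 3]
6. not b, 1   [neg-implies-rule on 3]
7. b, 1   [neg-implies-rule on 4]
8. not c, 1   [neg-implies-rule on 4]
Accessibility: 0R0, 0R1, 1R1
Branch closes: b and not b both at 1.
Every branch of the negation's tableau closes; the branch above is one of them.

Valid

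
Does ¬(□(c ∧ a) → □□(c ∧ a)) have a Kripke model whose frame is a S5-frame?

Unsatisfiable

1. ¬(□(c ∧ a) → □□(c ∧ a)), u
2. □(c ∧ a), u
3. ¬□□(c ∧ a), u
4. c ∧ a, u
5. c, u
6. a, u
7. ¬□(c ∧ a), v
8. c ∧ a, v
9. c, v
10. a, v
11. ¬(c ∧ a), w
12. c ∧ a, w
13. c, w
14. a, w
15. ¬a, w
Accessibility: uRu, uRv, uRw, vRu, vRv, vRw, wRu, wRv, wRw
Branch closes: a and ¬a both at w.
(One branch shown.) All branches close.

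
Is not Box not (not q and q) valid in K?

Tableau for the negation Box not (not q and q):
1. Box not (not q and q), 0
The negation has an open branch (countermodel exists).

Not valid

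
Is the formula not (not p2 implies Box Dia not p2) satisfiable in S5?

No, unsatisfiable

1. not (not p2 implies Box Dia not p2), u
2. not p2, u
3. not Box Dia not p2, u
4. not Dia not p2, v
5. p2, u
Accessibility: uRu, uRv, vRu, vRv
Branch closes: p2 and not p2 both at u.
Every branch closes; the branch above is one of them.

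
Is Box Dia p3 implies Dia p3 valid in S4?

Tableau for the negation not (Box Dia p3 implies Dia p3):
1. not (Box Dia p3 implies Dia p3), w0
2. Box Dia p3, w0
3. not Dia p3, w0
4. Dia p3, w0
5. not p3, w0
6. p3, w1
7. Dia p3, w1
8. not p3, w1
Accessibility: w0Rw0, w0Rw1, w1Rw1
Branch closes: p3 and not p3 both at w1.
Every branch of the negation's tableau closes; the branch above is one of them.

Valid in S4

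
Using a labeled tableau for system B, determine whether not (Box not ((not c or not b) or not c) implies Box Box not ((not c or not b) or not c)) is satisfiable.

1. not (Box not ((not c or not b) or not c) implies Box Box not ((not c or not b) or not c)), w0
2. Box not ((not c or not b) or not c), w0
3. not Box Box not ((not c or not b) or not c), w0
4. not ((not c or not b) or not c), w0
5. not (not c or not b), w0
6. c, w0
7. b, w0
8. not Box not ((not c or not b) or not c), w1
9. not ((not c or not b) or not c), w1
10. not (not c or not b), w1
11. c, w1
12. b, w1
13. (not c or not b) or not c, w2
14. not c, w2
Accessibility: w0Rw0, w0Rw1, w1Rw0, w1Rw1, w1Rw2, w2Rw1, w2Rw2

Satisfiable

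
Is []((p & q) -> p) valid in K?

Valid

Tableau for the negation ~[]((p & q) -> p):
1. ~[]((p & q) -> p), u
2. ~((p & q) -> p), v   [~[]-rule on 1: fresh world v, uRv]
3. p & q, v   [~->-rule on 2]
4. ~p, v   [~->-rule on 2]
5. p, v   [&-rule on 3]
6. q, v   [&-rule on 3]
Accessibility: uRv
Branch closes: p and ~p both at v.
All branches of the negation close; one closing branch shown above.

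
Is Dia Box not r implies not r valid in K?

Tableau for the negation not (Dia Box not r implies not r):
1. not (Dia Box not r implies not r), 0
2. Dia Box not r, 0   [neg-implies-rule on 1]
3. r, 0   [neg-implies-rule on 1]
4. Box not r, 1   [Dia-rule on 2: fresh world 1, 0R1]
Accessibility: 0R1
The negation has an open branch (countermodel exists).

Not valid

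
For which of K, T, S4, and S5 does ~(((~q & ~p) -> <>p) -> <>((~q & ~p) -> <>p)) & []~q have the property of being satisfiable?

K

K-tableau for the formula:
1. ~(((~q & ~p) -> <>p) -> <>((~q & ~p) -> <>p)) & []~q, 0
2. ~(((~q & ~p) -> <>p) -> <>((~q & ~p) -> <>p)), 0
3. []~q, 0
4. (~q & ~p) -> <>p, 0
5. ~<>((~q & ~p) -> <>p), 0
6. ~(~q & ~p), 0
7. p, 0
Complete open branch: satisfiable in K.
T-tableau for the formula:
1. ~(((~q & ~p) -> <>p) -> <>((~q & ~p) -> <>p)) & []~q, 0
2. ~(((~q & ~p) -> <>p) -> <>((~q & ~p) -> <>p)), 0
3. []~q, 0
4. (~q & ~p) -> <>p, 0
5. ~<>((~q & ~p) -> <>p), 0
6. ~q, 0
7. ~((~q & ~p) -> <>p), 0
8. ~q & ~p, 0
9. ~<>p, 0
10. ~p, 0
11. <>p, 0
12. p, 1
13. ~q, 1
14. ~((~q & ~p) -> <>p), 1
15. ~q & ~p, 1
16. ~<>p, 1
17. ~p, 1
Accessibility: 0R0, 0R1, 1R1
Branch closes: p and ~p both at 1.
Every branch closes (one shown): unsatisfiable in T, hence also in S4, S5 (every S4/S5-frame is a T-frame).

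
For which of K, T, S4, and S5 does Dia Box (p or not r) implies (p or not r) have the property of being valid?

S4-tableau for the negation not (Dia Box (p or not r) implies (p or not r)):
1. not (Dia Box (p or not r) implies (p or not r)), u
2. Dia Box (p or not r), u
3. not (p or not r), u
4. not p, u
5. r, u
6. Box (p or not r), v
7. p or not r, v
8. not r, v
Accessibility: uRu, uRv, vRv
Complete open branch: countermodel on an S4-frame, so not valid in S4, nor in K, T (the same frame is also a K-frame and a T-frame).
S5-tableau for the negation not (Dia Box (p or not r) implies (p or not r)):
1. not (Dia Box (p or not r) implies (p or not r)), u
2. Dia Box (p or not r), u
3. not (p or not r), u
4. not p, u
5. r, u
6. Box (p or not r), v
7. p or not r, u
8. p or not r, v
9. not r, u
Accessibility: uRu, uRv, vRu, vRv
Branch closes: r and not r both at u.
Every branch closes (one shown): valid in S5.

S5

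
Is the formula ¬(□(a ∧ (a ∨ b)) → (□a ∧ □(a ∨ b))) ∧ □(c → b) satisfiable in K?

1. ¬(□(a ∧ (a ∨ b)) → (□a ∧ □(a ∨ b))) ∧ □(c → b), 0
2. ¬(□(a ∧ (a ∨ b)) → (□a ∧ □(a ∨ b))), 0   [∧-rule on 1]
3. □(c → b), 0   [∧-rule on 1]
4. □(a ∧ (a ∨ b)), 0   [¬→-rule on 2]
5. ¬(□a ∧ □(a ∨ b)), 0   [¬→-rule on 2]
6. ¬□(a ∨ b), 0   [¬∧-rule on 5 (branches; this branch)]
7. ¬(a ∨ b), 1   [¬□-rule on 6: fresh world 1, 0R1]
8. ¬a, 1   [¬∨-rule on 7]
9. ¬b, 1   [¬∨-rule on 7]
10. c → b, 1   [□-rule on 3 via 0R1]
11. a ∧ (a ∨ b), 1   [□-rule on 4 via 0R1]
12. a, 1   [∧-rule on 11]
13. a ∨ b, 1   [∧-rule on 11]
Accessibility: 0R1
Branch closes: a and ¬a both at 1.
All branches of the tableau close; one closing branch shown above.

No, unsatisfiable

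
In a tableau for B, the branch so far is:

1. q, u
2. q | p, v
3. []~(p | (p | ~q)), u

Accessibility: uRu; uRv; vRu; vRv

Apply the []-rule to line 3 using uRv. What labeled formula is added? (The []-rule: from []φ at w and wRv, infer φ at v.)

~(p | (p | ~q)), v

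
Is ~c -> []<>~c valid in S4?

Invalid (countermodel exists)

Tableau for the negation ~(~c -> []<>~c):
1. ~(~c -> []<>~c), w0
2. ~c, w0
3. ~[]<>~c, w0
4. ~<>~c, w1
5. c, w1
Accessibility: w0Rw0, w0Rw1, w1Rw1
The negation has an open branch (countermodel exists).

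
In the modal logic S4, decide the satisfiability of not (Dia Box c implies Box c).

1. not (Dia Box c implies Box c), 0
2. Dia Box c, 0   [neg-implies-rule on 1]
3. not Box c, 0   [neg-implies-rule on 1]
4. Box c, 1   [Dia-rule on 2: fresh world 1, 0R1]
5. c, 1   [Box-rule on 4 via 1R1]
6. not c, 2   [neg-Box-rule on 3: fresh world 2, 0R2]
Accessibility: 0R0, 0R1, 0R2, 1R1, 2R2

Yes, satisfiable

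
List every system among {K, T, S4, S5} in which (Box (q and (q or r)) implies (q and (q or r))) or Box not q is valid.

T, S4, S5

T-tableau for the negation not ((Box (q and (q or r)) implies (q and (q or r))) or Box not q):
1. not ((Box (q and (q or r)) implies (q and (q or r))) or Box not q), u
2. not (Box (q and (q or r)) implies (q and (q or r))), u
3. not Box not q, u
4. Box (q and (q or r)), u
5. not (q and (q or r)), u
6. q and (q or r), u
7. q, u
8. q or r, u
9. not (q or r), u
10. not q, u
11. not r, u
Accessibility: uRu
Branch closes: q and not q both at u.
Every branch closes (one shown): valid in T, hence also in S4, S5 (every theorem of T is a theorem of S4 and S5).
K-tableau for the negation not ((Box (q and (q or r)) implies (q and (q or r))) or Box not q):
1. not ((Box (q and (q or r)) implies (q and (q or r))) or Box not q), u
2. not (Box (q and (q or r)) implies (q and (q or r))), u
3. not Box not q, u
4. Box (q and (q or r)), u
5. not (q and (q or r)), u
6. not (q or r), u
7. not q, u
8. not r, u
9. q, v
10. q and (q or r), v
11. q or r, v
12. r, v
Accessibility: uRv
Complete open branch: countermodel on a K-frame, so not valid in K.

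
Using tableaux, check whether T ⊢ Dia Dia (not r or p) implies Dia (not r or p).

Tableau for the negation not (Dia Dia (not r or p) implies Dia (not r or p)):
1. not (Dia Dia (not r or p) implies Dia (not r or p)), 0
2. Dia Dia (not r or p), 0   [neg-implies-rule on 1]
3. not Dia (not r or p), 0   [neg-implies-rule on 1]
4. not (not r or p), 0   [neg-Dia-rule on 3 via 0R0]
5. r, 0   [neg-or-rule on 4]
6. not p, 0   [neg-or-rule on 4]
7. Dia (not r or p), 1   [Dia-rule on 2: fresh world 1, 0R1]
8. not (not r or p), 1   [neg-Dia-rule on 3 via 0R1]
9. r, 1   [neg-or-rule on 8]
10. not p, 1   [neg-or-rule on 8]
11. not r or p, 2   [Dia-rule on 7: fresh world 2, 1R2]
12. p, 2   [or-rule on 11 (branches; this branch)]
Accessibility: 0R0, 0R1, 1R1, 1R2, 2R2
The negation has an open branch (countermodel exists).

Invalid (countermodel exists)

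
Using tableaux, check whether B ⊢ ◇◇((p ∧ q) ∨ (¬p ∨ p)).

Tableau for the negation ¬◇◇((p ∧ q) ∨ (¬p ∨ p)):
1. ¬◇◇((p ∧ q) ∨ (¬p ∨ p)), w0
2. ¬◇((p ∧ q) ∨ (¬p ∨ p)), w0   [¬◇-rule on 1 via w0Rw0]
3. ¬((p ∧ q) ∨ (¬p ∨ p)), w0   [¬◇-rule on 2 via w0Rw0]
4. ¬(p ∧ q), w0   [¬∨-rule on 3]
5. ¬(¬p ∨ p), w0   [¬∨-rule on 3]
6. p, w0   [¬∨-rule on 5]
7. ¬p, w0   [¬∨-rule on 5]
Accessibility: w0Rw0
Branch closes: p and ¬p both at w0.
Every branch of the negation's tableau closes; the branch above is one of them.

Valid in B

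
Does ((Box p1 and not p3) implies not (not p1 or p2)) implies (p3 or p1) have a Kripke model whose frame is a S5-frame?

Satisfiable

1. ((Box p1 and not p3) implies not (not p1 or p2)) implies (p3 or p1), w0
2. p3 or p1, w0
3. p1, w0
Accessibility: w0Rw0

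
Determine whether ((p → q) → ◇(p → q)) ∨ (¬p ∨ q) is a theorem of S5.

Tableau for the negation ¬(((p → q) → ◇(p → q)) ∨ (¬p ∨ q)):
1. ¬(((p → q) → ◇(p → q)) ∨ (¬p ∨ q)), 0
2. ¬((p → q) → ◇(p → q)), 0   [¬∨-rule on 1]
3. ¬(¬p ∨ q), 0   [¬∨-rule on 1]
4. p → q, 0   [¬→-rule on 2]
5. ¬◇(p → q), 0   [¬→-rule on 2]
6. p, 0   [¬∨-rule on 3]
7. ¬q, 0   [¬∨-rule on 3]
8. ¬(p → q), 0   [¬◇-rule on 5 via 0R0]
9. q, 0   [→-rule on 4 (branches; this branch)]
Accessibility: 0R0
Branch closes: q and ¬q both at 0.
Every branch of the negation's tableau closes; the branch above is one of them.

Yes, valid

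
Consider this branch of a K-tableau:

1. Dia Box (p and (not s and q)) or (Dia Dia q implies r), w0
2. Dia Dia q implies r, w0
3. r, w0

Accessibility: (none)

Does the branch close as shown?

No world carries both an atom and its negation.

No, open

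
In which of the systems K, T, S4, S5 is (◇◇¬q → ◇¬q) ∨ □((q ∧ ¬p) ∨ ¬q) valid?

S4, S5

T-tableau for the negation ¬((◇◇¬q → ◇¬q) ∨ □((q ∧ ¬p) ∨ ¬q)):
1. ¬((◇◇¬q → ◇¬q) ∨ □((q ∧ ¬p) ∨ ¬q)), u
2. ¬(◇◇¬q → ◇¬q), u   [¬∨-rule on 1]
3. ¬□((q ∧ ¬p) ∨ ¬q), u   [¬∨-rule on 1]
4. ◇◇¬q, u   [¬→-rule on 2]
5. ¬◇¬q, u   [¬→-rule on 2]
6. q, u   [¬◇-rule on 5 via uRu]
7. ¬((q ∧ ¬p) ∨ ¬q), v   [¬□-rule on 3: fresh world v, uRv]
8. ¬(q ∧ ¬p), v   [¬∨-rule on 7]
9. q, v   [¬∨-rule on 7]
10. p, v   [¬∧-rule on 8 (branches; this branch)]
11. ◇¬q, w   [◇-rule on 4: fresh world w, uRw]
12. q, w   [¬◇-rule on 5 via uRw]
13. ¬q, x   [◇-rule on 11: fresh world x, wRx]
Accessibility: uRu, uRv, uRw, vRv, wRw, wRx, xRx
Complete open branch: countermodel on a T-frame, so not valid in T, nor in K (the same frame is also a K-frame).
S4-tableau for the negation ¬((◇◇¬q → ◇¬q) ∨ □((q ∧ ¬p) ∨ ¬q)):
1. ¬((◇◇¬q → ◇¬q) ∨ □((q ∧ ¬p) ∨ ¬q)), u
2. ¬(◇◇¬q → ◇¬q), u   [¬∨-rule on 1]
3. ¬□((q ∧ ¬p) ∨ ¬q), u   [¬∨-rule on 1]
4. ◇◇¬q, u   [¬→-rule on 2]
5. ¬◇¬q, u   [¬→-rule on 2]
6. q, u   [¬◇-rule on 5 via uRu]
7. ¬((q ∧ ¬p) ∨ ¬q), v   [¬□-rule on 3: fresh world v, uRv]
8. ¬(q ∧ ¬p), v   [¬∨-rule on 7]
9. q, v   [¬∨-rule on 7]
10. p, v   [¬∧-rule on 8 (branches; this branch)]
11. ◇¬q, w   [◇-rule on 4: fresh world w, uRw]
12. q, w   [¬◇-rule on 5 via uRw]
13. ¬q, x   [◇-rule on 11: fresh world x, wRx]
14. q, x   [¬◇-rule on 5 via uRx]
Accessibility: uRu, uRv, uRw, uRx, vRv, wRw, wRx, xRx
Branch closes: q and ¬q both at x.
Every branch closes (one shown): valid in S4, hence also in S5 (every theorem of S4 is a theorem of S5).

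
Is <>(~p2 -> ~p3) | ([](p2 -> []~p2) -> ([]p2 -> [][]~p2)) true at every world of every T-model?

Tableau for the negation ~(<>(~p2 -> ~p3) | ([](p2 -> []~p2) -> ([]p2 -> [][]~p2))):
1. ~(<>(~p2 -> ~p3) | ([](p2 -> []~p2) -> ([]p2 -> [][]~p2))), w0
2. ~<>(~p2 -> ~p3), w0
3. ~([](p2 -> []~p2) -> ([]p2 -> [][]~p2)), w0
4. [](p2 -> []~p2), w0
5. ~([]p2 -> [][]~p2), w0
6. []p2, w0
7. ~[][]~p2, w0
8. ~(~p2 -> ~p3), w0
9. ~p2, w0
10. p3, w0
11. p2 -> []~p2, w0
12. p2, w0
Accessibility: w0Rw0
Branch closes: p2 and ~p2 both at w0.
All branches of the negation close; one closing branch shown above.

Yes, valid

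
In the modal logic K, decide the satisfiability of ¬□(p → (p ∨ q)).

Unsatisfiable (every branch closes)

1. ¬□(p → (p ∨ q)), w0
2. ¬(p → (p ∨ q)), w1
3. p, w1
4. ¬(p ∨ q), w1
5. ¬p, w1
6. ¬q, w1
Accessibility: w0Rw1
Branch closes: p and ¬p both at w1.
Every branch closes; the branch above is one of them.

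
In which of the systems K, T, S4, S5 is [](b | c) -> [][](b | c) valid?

S4-tableau for the negation ~([](b | c) -> [][](b | c)):
1. ~([](b | c) -> [][](b | c)), u
2. [](b | c), u
3. ~[][](b | c), u
4. b | c, u
5. c, u
6. ~[](b | c), v
7. b | c, v
8. c, v
9. ~(b | c), w
10. ~b, w
11. ~c, w
12. b | c, w
13. c, w
Accessibility: uRu, uRv, uRw, vRv, vRw, wRw
Branch closes: c and ~c both at w.
Every branch closes (one shown): valid in S4, hence also in S5 (every theorem of S4 is a theorem of S5).
T-tableau for the negation ~([](b | c) -> [][](b | c)):
1. ~([](b | c) -> [][](b | c)), u
2. [](b | c), u
3. ~[][](b | c), u
4. b | c, u
5. c, u
6. ~[](b | c), v
7. b | c, v
8. c, v
9. ~(b | c), w
10. ~b, w
11. ~c, w
Accessibility: uRu, uRv, vRv, vRw, wRw
Complete open branch: countermodel on a T-frame, so not valid in T, nor in K (the same frame is also a K-frame).

S4, S5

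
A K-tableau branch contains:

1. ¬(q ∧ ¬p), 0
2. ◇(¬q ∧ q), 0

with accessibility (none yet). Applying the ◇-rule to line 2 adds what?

a fresh world 1 with 0R1, and ¬q ∧ q at 1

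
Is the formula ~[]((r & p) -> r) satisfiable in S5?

Unsatisfiable (every branch closes)

1. ~[]((r & p) -> r), 0
2. ~((r & p) -> r), 1
3. r & p, 1
4. ~r, 1
5. r, 1
6. p, 1
Accessibility: 0R0, 0R1, 1R0, 1R1
Branch closes: r and ~r both at 1.
All branches of the tableau close; one closing branch shown above.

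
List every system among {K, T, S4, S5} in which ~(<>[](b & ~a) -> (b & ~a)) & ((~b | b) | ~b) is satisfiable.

K, T, S4

S5-tableau for the formula:
1. ~(<>[](b & ~a) -> (b & ~a)) & ((~b | b) | ~b), w0
2. ~(<>[](b & ~a) -> (b & ~a)), w0   [&-rule on 1]
3. (~b | b) | ~b, w0   [&-rule on 1]
4. <>[](b & ~a), w0   [~->-rule on 2]
5. ~(b & ~a), w0   [~->-rule on 2]
6. ~b | b, w0   [|-rule on 3 (branches; this branch)]
7. a, w0   [~&-rule on 5 (branches; this branch)]
8. b, w0   [|-rule on 6 (branches; this branch)]
9. [](b & ~a), w1   [<>-rule on 4: fresh world w1, w0Rw1]
10. b & ~a, w0   [[]-rule on 9 via w1Rw0]
11. ~a, w0   [&-rule on 10]
Accessibility: w0Rw0, w0Rw1, w1Rw0, w1Rw1
Branch closes: a and ~a both at w0.
Every branch closes (one shown): unsatisfiable in S5.
S4-tableau for the formula:
1. ~(<>[](b & ~a) -> (b & ~a)) & ((~b | b) | ~b), w0
2. ~(<>[](b & ~a) -> (b & ~a)), w0   [&-rule on 1]
3. (~b | b) | ~b, w0   [&-rule on 1]
4. <>[](b & ~a), w0   [~->-rule on 2]
5. ~(b & ~a), w0   [~->-rule on 2]
6. ~b, w0   [|-rule on 3 (branches; this branch)]
7. a, w0   [~&-rule on 5 (branches; this branch)]
8. [](b & ~a), w1   [<>-rule on 4: fresh world w1, w0Rw1]
9. b & ~a, w1   [[]-rule on 8 via w1Rw1]
10. b, w1   [&-rule on 9]
11. ~a, w1   [&-rule on 9]
Accessibility: w0Rw0, w0Rw1, w1Rw1
Complete open branch: satisfiable in S4, hence also in K, T (this S4-model is also a K-model and a T-model).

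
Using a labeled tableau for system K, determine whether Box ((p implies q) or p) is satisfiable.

Satisfiable

1. Box ((p implies q) or p), w0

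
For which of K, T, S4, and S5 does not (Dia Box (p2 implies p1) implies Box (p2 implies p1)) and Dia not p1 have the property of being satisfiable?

S4-tableau for the formula:
1. not (Dia Box (p2 implies p1) implies Box (p2 implies p1)) and Dia not p1, 0
2. not (Dia Box (p2 implies p1) implies Box (p2 implies p1)), 0
3. Dia not p1, 0
4. Dia Box (p2 implies p1), 0
5. not Box (p2 implies p1), 0
6. not p1, 1
7. Box (p2 implies p1), 2
8. p2 implies p1, 2
9. p1, 2
10. not (p2 implies p1), 3
11. p2, 3
12. not p1, 3
Accessibility: 0R0, 0R1, 0R2, 0R3, 1R1, 2R2, 3R3
Complete open branch: satisfiable in S4, hence also in K, T (this S4-model is also a K-model and a T-model).
S5-tableau for the formula:
1. not (Dia Box (p2 implies p1) implies Box (p2 implies p1)) and Dia not p1, 0
2. not (Dia Box (p2 implies p1) implies Box (p2 implies p1)), 0
3. Dia not p1, 0
4. Dia Box (p2 implies p1), 0
5. not Box (p2 implies p1), 0
6. not p1, 1
7. Box (p2 implies p1), 2
8. p2 implies p1, 0
9. p2 implies p1, 1
10. p2 implies p1, 2
11. p1, 0
12. not p2, 1
13. p1, 2
14. not (p2 implies p1), 3
15. p2, 3
16. not p1, 3
17. p2 implies p1, 3
18. p1, 3
Accessibility: 0R0, 0R1, 0R2, 0R3, 1R0, 1R1, 1R2, 1R3, 2R0, 2R1, 2R2, 2R3, 3R0, 3R1, 3R2, 3R3
Branch closes: p1 and not p1 both at 3.
Every branch closes (one shown): unsatisfiable in S5.

K, T, S4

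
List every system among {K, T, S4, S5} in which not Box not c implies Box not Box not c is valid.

S5-tableau for the negation not (not Box not c implies Box not Box not c):
1. not (not Box not c implies Box not Box not c), 0
2. not Box not c, 0
3. not Box not Box not c, 0
4. c, 1
5. Box not c, 2
6. not c, 0
7. not c, 1
Accessibility: 0R0, 0R1, 0R2, 1R0, 1R1, 1R2, 2R0, 2R1, 2R2
Branch closes: c and not c both at 1.
Every branch closes (one shown): valid in S5.
S4-tableau for the negation not (not Box not c implies Box not Box not c):
1. not (not Box not c implies Box not Box not c), 0
2. not Box not c, 0
3. not Box not Box not c, 0
4. c, 1
5. Box not c, 2
6. not c, 2
Accessibility: 0R0, 0R1, 0R2, 1R1, 2R2
Complete open branch: countermodel on an S4-frame, so not valid in S4, nor in K, T (the same frame is also a K-frame and a T-frame).

S5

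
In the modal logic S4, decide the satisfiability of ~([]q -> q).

1. ~([]q -> q), 0
2. []q, 0   [~->-rule on 1]
3. ~q, 0   [~->-rule on 1]
4. q, 0   [[]-rule on 2 via 0R0]
Accessibility: 0R0
Branch closes: q and ~q both at 0.
Every branch closes; the branch above is one of them.

No, unsatisfiable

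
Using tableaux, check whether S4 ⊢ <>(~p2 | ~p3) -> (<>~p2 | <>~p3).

Tableau for the negation ~(<>(~p2 | ~p3) -> (<>~p2 | <>~p3)):
1. ~(<>(~p2 | ~p3) -> (<>~p2 | <>~p3)), u
2. <>(~p2 | ~p3), u
3. ~(<>~p2 | <>~p3), u
4. ~<>~p2, u
5. ~<>~p3, u
6. p2, u
7. p3, u
8. ~p2 | ~p3, v
9. p2, v
10. p3, v
11. ~p3, v
Accessibility: uRu, uRv, vRv
Branch closes: p3 and ~p3 both at v.
Every branch of the negation's tableau closes; the branch above is one of them.

Yes, valid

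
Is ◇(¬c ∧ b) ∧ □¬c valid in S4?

Invalid (countermodel exists)

Tableau for the negation ¬(◇(¬c ∧ b) ∧ □¬c):
1. ¬(◇(¬c ∧ b) ∧ □¬c), 0
2. ¬□¬c, 0   [¬∧-rule on 1 (branches; this branch)]
3. c, 1   [¬□-rule on 2: fresh world 1, 0R1]
Accessibility: 0R0, 0R1, 1R1
The negation has an open branch (countermodel exists).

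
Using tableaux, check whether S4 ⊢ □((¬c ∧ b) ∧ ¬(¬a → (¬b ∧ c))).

Not valid

Tableau for the negation ¬□((¬c ∧ b) ∧ ¬(¬a → (¬b ∧ c))):
1. ¬□((¬c ∧ b) ∧ ¬(¬a → (¬b ∧ c))), 0
2. ¬((¬c ∧ b) ∧ ¬(¬a → (¬b ∧ c))), 1
3. ¬a → (¬b ∧ c), 1
4. ¬b ∧ c, 1
5. ¬b, 1
6. c, 1
Accessibility: 0R0, 0R1, 1R1
The negation has an open branch (countermodel exists).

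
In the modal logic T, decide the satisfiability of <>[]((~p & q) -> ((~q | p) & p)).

1. <>[]((~p & q) -> ((~q | p) & p)), w0
2. []((~p & q) -> ((~q | p) & p)), w1   [<>-rule on 1: fresh world w1, w0Rw1]
3. (~p & q) -> ((~q | p) & p), w1   [[]-rule on 2 via w1Rw1]
4. (~q | p) & p, w1   [->-rule on 3 (branches; this branch)]
5. ~q | p, w1   [&-rule on 4]
6. p, w1   [&-rule on 4]
Accessibility: w0Rw0, w0Rw1, w1Rw1

Satisfiable (open branch found)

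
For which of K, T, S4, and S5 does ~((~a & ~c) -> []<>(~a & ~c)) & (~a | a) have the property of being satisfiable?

S5-tableau for the formula:
1. ~((~a & ~c) -> []<>(~a & ~c)) & (~a | a), w0
2. ~((~a & ~c) -> []<>(~a & ~c)), w0
3. ~a | a, w0
4. ~a & ~c, w0
5. ~[]<>(~a & ~c), w0
6. ~a, w0
7. ~c, w0
8. ~<>(~a & ~c), w1
9. ~(~a & ~c), w0
10. ~(~a & ~c), w1
11. c, w0
Accessibility: w0Rw0, w0Rw1, w1Rw0, w1Rw1
Branch closes: c and ~c both at w0.
Every branch closes (one shown): unsatisfiable in S5.
S4-tableau for the formula:
1. ~((~a & ~c) -> []<>(~a & ~c)) & (~a | a), w0
2. ~((~a & ~c) -> []<>(~a & ~c)), w0
3. ~a | a, w0
4. ~a & ~c, w0
5. ~[]<>(~a & ~c), w0
6. ~a, w0
7. ~c, w0
8. ~<>(~a & ~c), w1
9. ~(~a & ~c), w1
10. c, w1
Accessibility: w0Rw0, w0Rw1, w1Rw1
Complete open branch: satisfiable in S4, hence also in K, T (this S4-model is also a K-model and a T-model).

K, T, S4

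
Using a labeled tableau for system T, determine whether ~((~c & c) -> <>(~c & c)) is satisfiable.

No, unsatisfiable

1. ~((~c & c) -> <>(~c & c)), u
2. ~c & c, u   [~->-rule on 1]
3. ~<>(~c & c), u   [~->-rule on 1]
4. ~c, u   [&-rule on 2]
5. c, u   [&-rule on 2]
Accessibility: uRu
Branch closes: c and ~c both at u.
All branches of the tableau close; one closing branch shown above.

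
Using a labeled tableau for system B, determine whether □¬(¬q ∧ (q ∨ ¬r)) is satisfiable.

Satisfiable (open branch found)

1. □¬(¬q ∧ (q ∨ ¬r)), w0
2. ¬(¬q ∧ (q ∨ ¬r)), w0
3. ¬(q ∨ ¬r), w0
4. ¬q, w0
5. r, w0
Accessibility: w0Rw0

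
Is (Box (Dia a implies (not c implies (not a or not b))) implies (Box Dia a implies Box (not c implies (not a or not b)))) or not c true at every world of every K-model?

Tableau for the negation not ((Box (Dia a implies (not c implies (not a or not b))) implies (Box Dia a implies Box (not c implies (not a or not b)))) or not c):
1. not ((Box (Dia a implies (not c implies (not a or not b))) implies (Box Dia a implies Box (not c implies (not a or not b)))) or not c), w0
2. not (Box (Dia a implies (not c implies (not a or not b))) implies (Box Dia a implies Box (not c implies (not a or not b)))), w0
3. c, w0
4. Box (Dia a implies (not c implies (not a or not b))), w0
5. not (Box Dia a implies Box (not c implies (not a or not b))), w0
6. Box Dia a, w0
7. not Box (not c implies (not a or not b)), w0
8. not (not c implies (not a or not b)), w1
9. not c, w1
10. not (not a or not b), w1
11. a, w1
12. b, w1
13. Dia a implies (not c implies (not a or not b)), w1
14. Dia a, w1
15. not Dia a, w1
16. a, w2
17. not a, w2
Accessibility: w0Rw1, w1Rw2
Branch closes: a and not a both at w2.
All branches of the negation close; one closing branch shown above.

Valid in K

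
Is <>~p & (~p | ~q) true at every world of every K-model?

Invalid (countermodel exists)

Tableau for the negation ~(<>~p & (~p | ~q)):
1. ~(<>~p & (~p | ~q)), 0
2. ~(~p | ~q), 0
3. p, 0
4. q, 0
The negation has an open branch (countermodel exists).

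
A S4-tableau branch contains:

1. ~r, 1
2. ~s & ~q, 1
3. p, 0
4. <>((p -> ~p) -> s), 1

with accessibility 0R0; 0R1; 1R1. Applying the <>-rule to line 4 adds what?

a fresh world 2 with 1R2, and (p -> ~p) -> s at 2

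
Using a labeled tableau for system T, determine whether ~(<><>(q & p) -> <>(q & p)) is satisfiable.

Satisfiable (open branch found)

1. ~(<><>(q & p) -> <>(q & p)), u
2. <><>(q & p), u   [~->-rule on 1]
3. ~<>(q & p), u   [~->-rule on 1]
4. ~(q & p), u   [~<>-rule on 3 via uRu]
5. ~p, u   [~&-rule on 4 (branches; this branch)]
6. <>(q & p), v   [<>-rule on 2: fresh world v, uRv]
7. ~(q & p), v   [~<>-rule on 3 via uRv]
8. ~p, v   [~&-rule on 7 (branches; this branch)]
9. q & p, w   [<>-rule on 6: fresh world w, vRw]
10. q, w   [&-rule on 9]
11. p, w   [&-rule on 9]
Accessibility: uRu, uRv, vRv, vRw, wRw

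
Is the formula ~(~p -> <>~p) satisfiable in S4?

No, unsatisfiable

1. ~(~p -> <>~p), w0
2. ~p, w0
3. ~<>~p, w0
4. p, w0
Accessibility: w0Rw0
Branch closes: p and ~p both at w0.
All branches of the tableau close; one closing branch shown above.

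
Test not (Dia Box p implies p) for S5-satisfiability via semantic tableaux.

Unsatisfiable (every branch closes)

1. not (Dia Box p implies p), u
2. Dia Box p, u   [neg-implies-rule on 1]
3. not p, u   [neg-implies-rule on 1]
4. Box p, v   [Dia-rule on 2: fresh world v, uRv]
5. p, u   [Box-rule on 4 via vRu]
Accessibility: uRu, uRv, vRu, vRv
Branch closes: p and not p both at u.
All branches of the tableau close; one closing branch shown above.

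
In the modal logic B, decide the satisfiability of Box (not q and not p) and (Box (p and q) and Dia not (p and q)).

No, unsatisfiable

1. Box (not q and not p) and (Box (p and q) and Dia not (p and q)), u
2. Box (not q and not p), u
3. Box (p and q) and Dia not (p and q), u
4. Box (p and q), u
5. Dia not (p and q), u
6. not q and not p, u
7. not q, u
8. not p, u
9. p and q, u
10. p, u
11. q, u
Accessibility: uRu
Branch closes: p and not p both at u.
Every branch closes; the branch above is one of them.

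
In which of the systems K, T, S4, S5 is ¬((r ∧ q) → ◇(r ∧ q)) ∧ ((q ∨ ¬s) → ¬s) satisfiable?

K

K-tableau for the formula:
1. ¬((r ∧ q) → ◇(r ∧ q)) ∧ ((q ∨ ¬s) → ¬s), u
2. ¬((r ∧ q) → ◇(r ∧ q)), u   [∧-rule on 1]
3. (q ∨ ¬s) → ¬s, u   [∧-rule on 1]
4. r ∧ q, u   [¬→-rule on 2]
5. ¬◇(r ∧ q), u   [¬→-rule on 2]
6. r, u   [∧-rule on 4]
7. q, u   [∧-rule on 4]
8. ¬s, u   [→-rule on 3 (branches; this branch)]
Complete open branch: satisfiable in K.
T-tableau for the formula:
1. ¬((r ∧ q) → ◇(r ∧ q)) ∧ ((q ∨ ¬s) → ¬s), u
2. ¬((r ∧ q) → ◇(r ∧ q)), u   [∧-rule on 1]
3. (q ∨ ¬s) → ¬s, u   [∧-rule on 1]
4. r ∧ q, u   [¬→-rule on 2]
5. ¬◇(r ∧ q), u   [¬→-rule on 2]
6. r, u   [∧-rule on 4]
7. q, u   [∧-rule on 4]
8. ¬(r ∧ q), u   [¬◇-rule on 5 via uRu]
9. ¬s, u   [→-rule on 3 (branches; this branch)]
10. ¬q, u   [¬∧-rule on 8 (branches; this branch)]
Accessibility: uRu
Branch closes: q and ¬q both at u.
Every branch closes (one shown): unsatisfiable in T, hence also in S4, S5 (every S4/S5-frame is a T-frame).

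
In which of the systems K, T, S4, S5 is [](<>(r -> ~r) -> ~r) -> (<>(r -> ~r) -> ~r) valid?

K-tableau for the negation ~([](<>(r -> ~r) -> ~r) -> (<>(r -> ~r) -> ~r)):
1. ~([](<>(r -> ~r) -> ~r) -> (<>(r -> ~r) -> ~r)), u
2. [](<>(r -> ~r) -> ~r), u   [~->-rule on 1]
3. ~(<>(r -> ~r) -> ~r), u   [~->-rule on 1]
4. <>(r -> ~r), u   [~->-rule on 3]
5. r, u   [~->-rule on 3]
6. r -> ~r, v   [<>-rule on 4: fresh world v, uRv]
7. <>(r -> ~r) -> ~r, v   [[]-rule on 2 via uRv]
8. ~r, v   [->-rule on 6 (branches; this branch)]
Accessibility: uRv
Complete open branch: countermodel on a K-frame, so not valid in K.
T-tableau for the negation ~([](<>(r -> ~r) -> ~r) -> (<>(r -> ~r) -> ~r)):
1. ~([](<>(r -> ~r) -> ~r) -> (<>(r -> ~r) -> ~r)), u
2. [](<>(r -> ~r) -> ~r), u   [~->-rule on 1]
3. ~(<>(r -> ~r) -> ~r), u   [~->-rule on 1]
4. <>(r -> ~r), u   [~->-rule on 3]
5. r, u   [~->-rule on 3]
6. <>(r -> ~r) -> ~r, u   [[]-rule on 2 via uRu]
7. ~<>(r -> ~r), u   [->-rule on 6 (branches; this branch)]
8. ~(r -> ~r), u   [~<>-rule on 7 via uRu]
9. r -> ~r, v   [<>-rule on 4: fresh world v, uRv]
10. <>(r -> ~r) -> ~r, v   [[]-rule on 2 via uRv]
11. ~(r -> ~r), v   [~<>-rule on 7 via uRv]
12. r, v   [~->-rule on 11]
13. ~r, v   [->-rule on 9 (branches; this branch)]
Accessibility: uRu, uRv, vRv
Branch closes: r and ~r both at v.
Every branch closes (one shown): valid in T, hence also in S4, S5 (every theorem of T is a theorem of S4 and S5).

T, S4, S5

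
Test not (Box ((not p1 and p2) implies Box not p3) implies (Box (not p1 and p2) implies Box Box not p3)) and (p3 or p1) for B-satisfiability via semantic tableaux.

No, unsatisfiable

1. not (Box ((not p1 and p2) implies Box not p3) implies (Box (not p1 and p2) implies Box Box not p3)) and (p3 or p1), w0
2. not (Box ((not p1 and p2) implies Box not p3) implies (Box (not p1 and p2) implies Box Box not p3)), w0
3. p3 or p1, w0
4. Box ((not p1 and p2) implies Box not p3), w0
5. not (Box (not p1 and p2) implies Box Box not p3), w0
6. Box (not p1 and p2), w0
7. not Box Box not p3, w0
8. (not p1 and p2) implies Box not p3, w0
9. not p1 and p2, w0
10. not p1, w0
11. p2, w0
12. p3, w0
13. Box not p3, w0
14. not p3, w0
Accessibility: w0Rw0
Branch closes: p3 and not p3 both at w0.
All branches of the tableau close; one closing branch shown above.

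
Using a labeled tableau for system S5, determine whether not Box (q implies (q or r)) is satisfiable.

1. not Box (q implies (q or r)), 0
2. not (q implies (q or r)), 1   [neg-Box-rule on 1: fresh world 1, 0R1]
3. q, 1   [neg-implies-rule on 2]
4. not (q or r), 1   [neg-implies-rule on 2]
5. not q, 1   [neg-or-rule on 4]
6. not r, 1   [neg-or-rule on 4]
Accessibility: 0R0, 0R1, 1R0, 1R1
Branch closes: q and not q both at 1.
All branches of the tableau close; one closing branch shown above.

Unsatisfiable (every branch closes)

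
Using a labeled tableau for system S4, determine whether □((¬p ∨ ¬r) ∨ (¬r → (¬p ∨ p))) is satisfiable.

1. □((¬p ∨ ¬r) ∨ (¬r → (¬p ∨ p))), u
2. (¬p ∨ ¬r) ∨ (¬r → (¬p ∨ p)), u   [□-rule on 1 via uRu]
3. ¬r → (¬p ∨ p), u   [∨-rule on 2 (branches; this branch)]
4. ¬p ∨ p, u   [→-rule on 3 (branches; this branch)]
5. p, u   [∨-rule on 4 (branches; this branch)]
Accessibility: uRu

Satisfiable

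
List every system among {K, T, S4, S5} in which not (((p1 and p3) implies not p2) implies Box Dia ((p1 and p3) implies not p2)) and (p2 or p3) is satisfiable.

S5-tableau for the formula:
1. not (((p1 and p3) implies not p2) implies Box Dia ((p1 and p3) implies not p2)) and (p2 or p3), w0
2. not (((p1 and p3) implies not p2) implies Box Dia ((p1 and p3) implies not p2)), w0
3. p2 or p3, w0
4. (p1 and p3) implies not p2, w0
5. not Box Dia ((p1 and p3) implies not p2), w0
6. p3, w0
7. not (p1 and p3), w0
8. not p1, w0
9. not Dia ((p1 and p3) implies not p2), w1
10. not ((p1 and p3) implies not p2), w0
11. p1 and p3, w0
12. p2, w0
13. p1, w0
Accessibility: w0Rw0, w0Rw1, w1Rw0, w1Rw1
Branch closes: p1 and not p1 both at w0.
Every branch closes (one shown): unsatisfiable in S5.
S4-tableau for the formula:
1. not (((p1 and p3) implies not p2) implies Box Dia ((p1 and p3) implies not p2)) and (p2 or p3), w0
2. not (((p1 and p3) implies not p2) implies Box Dia ((p1 and p3) implies not p2)), w0
3. p2 or p3, w0
4. (p1 and p3) implies not p2, w0
5. not Box Dia ((p1 and p3) implies not p2), w0
6. p3, w0
7. not p2, w0
8. not Dia ((p1 and p3) implies not p2), w1
9. not ((p1 and p3) implies not p2), w1
10. p1 and p3, w1
11. p2, w1
12. p1, w1
13. p3, w1
Accessibility: w0Rw0, w0Rw1, w1Rw1
Complete open branch: satisfiable in S4, hence also in K, T (this S4-model is also a K-model and a T-model).

K, T, S4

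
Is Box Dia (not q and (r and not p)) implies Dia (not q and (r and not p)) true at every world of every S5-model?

Yes, valid

Tableau for the negation not (Box Dia (not q and (r and not p)) implies Dia (not q and (r and not p))):
1. not (Box Dia (not q and (r and not p)) implies Dia (not q and (r and not p))), w0
2. Box Dia (not q and (r and not p)), w0
3. not Dia (not q and (r and not p)), w0
4. Dia (not q and (r and not p)), w0
5. not (not q and (r and not p)), w0
6. not (r and not p), w0
7. p, w0
8. not q and (r and not p), w1
9. not q, w1
10. r and not p, w1
11. r, w1
12. not p, w1
13. Dia (not q and (r and not p)), w1
14. not (not q and (r and not p)), w1
15. not (r and not p), w1
16. p, w1
Accessibility: w0Rw0, w0Rw1, w1Rw0, w1Rw1
Branch closes: p and not p both at w1.
Every branch of the negation's tableau closes; the branch above is one of them.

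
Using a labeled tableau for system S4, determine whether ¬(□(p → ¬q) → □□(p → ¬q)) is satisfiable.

Unsatisfiable

1. ¬(□(p → ¬q) → □□(p → ¬q)), 0
2. □(p → ¬q), 0
3. ¬□□(p → ¬q), 0
4. p → ¬q, 0
5. ¬q, 0
6. ¬□(p → ¬q), 1
7. p → ¬q, 1
8. ¬q, 1
9. ¬(p → ¬q), 2
10. p, 2
11. q, 2
12. p → ¬q, 2
13. ¬q, 2
Accessibility: 0R0, 0R1, 0R2, 1R1, 1R2, 2R2
Branch closes: q and ¬q both at 2.
(One branch shown.) All branches close.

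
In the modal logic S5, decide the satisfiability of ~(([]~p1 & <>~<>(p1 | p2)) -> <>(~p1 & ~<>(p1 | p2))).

No, unsatisfiable

1. ~(([]~p1 & <>~<>(p1 | p2)) -> <>(~p1 & ~<>(p1 | p2))), u
2. []~p1 & <>~<>(p1 | p2), u   [~->-rule on 1]
3. ~<>(~p1 & ~<>(p1 | p2)), u   [~->-rule on 1]
4. []~p1, u   [&-rule on 2]
5. <>~<>(p1 | p2), u   [&-rule on 2]
6. ~(~p1 & ~<>(p1 | p2)), u   [~<>-rule on 3 via uRu]
7. ~p1, u   [[]-rule on 4 via uRu]
8. <>(p1 | p2), u   [~&-rule on 6 (branches; this branch)]
9. ~<>(p1 | p2), v   [<>-rule on 5: fresh world v, uRv]
10. ~(~p1 & ~<>(p1 | p2)), v   [~<>-rule on 3 via uRv]
11. ~p1, v   [[]-rule on 4 via uRv]
12. ~(p1 | p2), u   [~<>-rule on 9 via vRu]
13. ~p2, u   [~|-rule on 12]
14. ~(p1 | p2), v   [~<>-rule on 9 via vRv]
15. ~p2, v   [~|-rule on 14]
16. <>(p1 | p2), v   [~&-rule on 10 (branches; this branch)]
17. p1 | p2, w   [<>-rule on 8: fresh world w, uRw]
18. ~(~p1 & ~<>(p1 | p2)), w   [~<>-rule on 3 via uRw]
19. ~p1, w   [[]-rule on 4 via uRw]
20. ~(p1 | p2), w   [~<>-rule on 9 via vRw]
21. ~p2, w   [~|-rule on 20]
22. p2, w   [|-rule on 17 (branches; this branch)]
Accessibility: uRu, uRv, uRw, vRu, vRv, vRw, wRu, wRv, wRw
Branch closes: p2 and ~p2 both at w.
(One branch shown.) All branches close.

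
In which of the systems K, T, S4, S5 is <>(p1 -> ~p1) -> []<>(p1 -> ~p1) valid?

S5

S4-tableau for the negation ~(<>(p1 -> ~p1) -> []<>(p1 -> ~p1)):
1. ~(<>(p1 -> ~p1) -> []<>(p1 -> ~p1)), 0
2. <>(p1 -> ~p1), 0
3. ~[]<>(p1 -> ~p1), 0
4. p1 -> ~p1, 1
5. ~p1, 1
6. ~<>(p1 -> ~p1), 2
7. ~(p1 -> ~p1), 2
8. p1, 2
Accessibility: 0R0, 0R1, 0R2, 1R1, 2R2
Complete open branch: countermodel on an S4-frame, so not valid in S4, nor in K, T (the same frame is also a K-frame and a T-frame).
S5-tableau for the negation ~(<>(p1 -> ~p1) -> []<>(p1 -> ~p1)):
1. ~(<>(p1 -> ~p1) -> []<>(p1 -> ~p1)), 0
2. <>(p1 -> ~p1), 0
3. ~[]<>(p1 -> ~p1), 0
4. p1 -> ~p1, 1
5. ~p1, 1
6. ~<>(p1 -> ~p1), 2
7. ~(p1 -> ~p1), 0
8. p1, 0
9. ~(p1 -> ~p1), 1
10. p1, 1
Accessibility: 0R0, 0R1, 0R2, 1R0, 1R1, 1R2, 2R0, 2R1, 2R2
Branch closes: p1 and ~p1 both at 1.
Every branch closes (one shown): valid in S5.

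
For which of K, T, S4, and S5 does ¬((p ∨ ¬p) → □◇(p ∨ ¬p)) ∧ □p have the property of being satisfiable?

K-tableau for the formula:
1. ¬((p ∨ ¬p) → □◇(p ∨ ¬p)) ∧ □p, u
2. ¬((p ∨ ¬p) → □◇(p ∨ ¬p)), u
3. □p, u
4. p ∨ ¬p, u
5. ¬□◇(p ∨ ¬p), u
6. ¬p, u
7. ¬◇(p ∨ ¬p), v
8. p, v
Accessibility: uRv
Complete open branch: satisfiable in K.
T-tableau for the formula:
1. ¬((p ∨ ¬p) → □◇(p ∨ ¬p)) ∧ □p, u
2. ¬((p ∨ ¬p) → □◇(p ∨ ¬p)), u
3. □p, u
4. p ∨ ¬p, u
5. ¬□◇(p ∨ ¬p), u
6. p, u
7. ¬◇(p ∨ ¬p), v
8. p, v
9. ¬(p ∨ ¬p), v
10. ¬p, v
Accessibility: uRu, uRv, vRv
Branch closes: p and ¬p both at v.
Every branch closes (one shown): unsatisfiable in T, hence also in S4, S5 (every S4/S5-frame is a T-frame).

K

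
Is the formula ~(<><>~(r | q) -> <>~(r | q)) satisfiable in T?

1. ~(<><>~(r | q) -> <>~(r | q)), 0
2. <><>~(r | q), 0
3. ~<>~(r | q), 0
4. r | q, 0
5. q, 0
6. <>~(r | q), 1
7. r | q, 1
8. q, 1
9. ~(r | q), 2
10. ~r, 2
11. ~q, 2
Accessibility: 0R0, 0R1, 1R1, 1R2, 2R2

Yes, satisfiable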